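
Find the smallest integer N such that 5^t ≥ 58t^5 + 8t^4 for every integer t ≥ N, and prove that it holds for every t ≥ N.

At t = 9: 1953125 < 3477330, so the inequality fails and N ≥ 10. We prove 5^t ≥ 58t^5 + 8t^4 for all t ≥ 10.
When t = 10: 5^t = 9765625 and 58t^5 + 8t^4 = 5880000, so 9765625 ≥ 5880000.
For the inductive step, assume it holds for an arbitrary j ≥ 10, so 5^j ≥ 58j^5 + 8j^4.
Then 5^(j + 1) = 5·(5^j) ≥ 5·(58j^5 + 8j^4).
Also, for j ≥ 10 we have 5·(58j^5 + 8j^4) ≥ 58(j+1)^5 + 8(j+1)^4, since 5·(58j^5 + 8j^4) − (58(j+1)^5 + 8(j+1)^4) = 232j^5 - 258j^4 - 612j^3 - 628j^2 - 322j - 66, which is nonnegative for all j ≥ 10.
Combining, 5^(j + 1) ≥ 58(j+1)^5 + 8(j+1)^4.
Hence, by induction on t, the claim holds for every t ≥ 10.
Hence the smallest such N is 10.

N = 10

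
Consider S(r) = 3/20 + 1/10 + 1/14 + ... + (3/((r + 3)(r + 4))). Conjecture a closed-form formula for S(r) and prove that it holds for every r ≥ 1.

S(r) = 3r/(4(r + 4))

We claim S(r) = 3r/(4(r + 4)) for all r ≥ 1.
For the base case r = 1: S(1) = 3/20, and the closed form gives 3/20. They agree.
For the inductive step, assume it holds for an arbitrary m ≥ 1, so S(m) = 3m/(4(m + 4)).
Then S(m+1) = S(m) + (3/((m + 4)(m + 5))) = (3m/(4(m + 4))) + (3/((m + 4)(m + 5))).
Simplifying, S(m+1) = 3(m + 1)/(4(m + 5)) = 3(m+1)/(4((m+1) + 4)),
which is the closed form with r = m+1.
By the principle of mathematical induction, the result holds for all r ≥ 1.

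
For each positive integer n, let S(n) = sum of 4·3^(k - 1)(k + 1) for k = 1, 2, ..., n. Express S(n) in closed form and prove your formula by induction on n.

We claim S(n) = 3^n(2n + 1) - 1 for all n ≥ 1.
For the base case n = 1: S(1) = 8, and the closed form gives 8. They agree.
Inductive step: assume the claim holds for n = k, so S(k) = 3^k(2k + 1) - 1.
Then S(k+1) = S(k) + (4·3^k(k + 2)) = (3^k(2k + 1) - 1) + (4·3^k(k + 2)).
Simplifying, S(k+1) = 6·3^k·k + 9·3^k - 1 = 3^(k+1)(2(k+1) + 1) - 1,
which is the closed form with n = k+1.
Hence, by induction on n, the claim holds for every n ≥ 1.

S(n) = 3^n(2n + 1) - 1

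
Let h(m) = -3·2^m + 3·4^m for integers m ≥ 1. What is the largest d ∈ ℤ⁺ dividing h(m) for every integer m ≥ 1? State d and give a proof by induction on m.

Computing the first values: h(1) = 6 and h(2) = 36; gcd(6, 36) = 6, so d ≤ 6.
We prove 6 | -3·2^m + 3·4^m for all m ≥ 1 by induction on m.
Base case (m = 1): h(1) = 6 = 6·(1), so 6 | h(1).
For the inductive step, assume it holds for an arbitrary j ≥ 1, i.e. 6 | h(j). Then
h(j+1) − 4·h(j) = (-3·2^(j+1) + 3·4^(j+1)) − 4·(-3·2^j + 3·4^j) = (-3)·2^j·(2 − 4) = (6)·2^j. Since 6 | h(j) by the inductive hypothesis, 6 | 4·h(j); and 6 | 6 since 6 = 6·1. Therefore 6 | h(j+1).
This completes the induction.
Therefore the largest such d is 6.

d = 6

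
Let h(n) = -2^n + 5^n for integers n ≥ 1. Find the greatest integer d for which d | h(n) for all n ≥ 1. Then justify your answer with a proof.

Computing the first values: h(1) = 3 and h(2) = 21; gcd(3, 21) = 3, so d ≤ 3.
We prove 3 | -2^n + 5^n for all n ≥ 1 by induction on n.
When n = 1: h(1) = 3 = 3·(1), so 3 | h(1).
Inductive step: assume the claim holds for n = i, i.e. 3 | h(i). Then
5^{i+1} − 2^{i+1} = 5·5^i − 2·2^i = 5·(5^i − 2^i) + (3)·2^i. The first term is divisible by 3 by the inductive hypothesis, and the second term (3)·2^i is divisible by 3 since 3 | 3. Hence 3 | h(i+1).
Hence, by induction on n, the claim holds for every n ≥ 1.
Therefore the largest such d is 3.

d = 3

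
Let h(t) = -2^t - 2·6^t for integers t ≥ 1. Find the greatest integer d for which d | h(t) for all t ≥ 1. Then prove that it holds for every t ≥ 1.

d = 2

Computing the first values: h(1) = -14 and h(2) = -76; gcd(-14, -76) = 2, so d ≤ 2.
We prove 2 | -2^t - 2·6^t for all t ≥ 1 by induction on t.
Base case (t = 1): h(1) = -14 = 2·(-7), so 2 | h(1).
Inductive step: assume the claim holds for t = j, i.e. 2 | h(j). Then
h(j+1) − 6·h(j) = (-2^(j+1) - 2·6^(j+1)) − 6·(-2^j - 2·6^j) = (-1)·2^j·(2 − 6) = (4)·2^j. Since 2 | h(j) by the inductive hypothesis, 2 | 6·h(j); and 2 | 4 since 4 = 2·2. Therefore 2 | h(j+1).
By the principle of mathematical induction, the result holds for all t ≥ 1.
Therefore the largest such d is 2.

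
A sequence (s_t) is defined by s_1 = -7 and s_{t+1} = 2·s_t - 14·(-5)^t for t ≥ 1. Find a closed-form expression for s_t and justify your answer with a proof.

s_t = 2(-5)^t + 3·2^(t - 1)

Computing the first terms: s_1 = -7, s_2 = 56, s_3 = -238. This suggests s_t = 2(-5)^t + 3·2^(t - 1).
When t = 1: the formula gives -7 = -7 = s_1.
Inductive step: assume the claim holds for t = r, so s_r = 2(-5)^r + 3·2^(r - 1).
Then s_{r+1} = 2·s_r - 14·(-5)^r = 2·(2(-5)^r + 3·2^(r - 1)) - 14·(-5)^r = 2(-5)^(r + 1) + 3·2^r = 2(-5)^(r+1) + 3·2^((r+1) - 1),
which is the claimed formula at t = r+1.
By the principle of mathematical induction, the result holds for all t ≥ 1.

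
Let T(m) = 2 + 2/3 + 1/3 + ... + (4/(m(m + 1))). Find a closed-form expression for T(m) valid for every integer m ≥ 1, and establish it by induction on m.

T(m) = 4m/(m + 1)

We claim T(m) = 4m/(m + 1) for all m ≥ 1.
Base case (m = 1): T(1) = 2, and the closed form gives 2. They agree.
Inductive step: suppose the statement holds for some k ≥ 1, so T(k) = 4k/(k + 1).
Then T(k+1) = T(k) + (4/((k + 1)(k + 2))) = (4k/(k + 1)) + (4/((k + 1)(k + 2))).
Simplifying, T(k+1) = 4(k + 1)/(k + 2) = 4(k+1)/((k+1) + 1),
which is the closed form with m = k+1.
Hence, by induction on m, the claim holds for every m ≥ 1.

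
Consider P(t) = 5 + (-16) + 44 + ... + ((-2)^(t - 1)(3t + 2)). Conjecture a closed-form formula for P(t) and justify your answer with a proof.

P(t) = -(-2)^t(t + 1) + 1

We claim P(t) = -(-2)^t(t + 1) + 1 for all t ≥ 1.
For the base case t = 1: P(1) = 5, and the closed form gives 5. They agree.
Suppose the result is true for t = r, so P(r) = -(-2)^r(r + 1) + 1.
Then P(r+1) = P(r) + ((-2)^r(3r + 5)) = (-(-2)^r(r + 1) + 1) + ((-2)^r(3r + 5)).
Simplifying, P(r+1) = -(-2)^(r + 1)r + (-2)^(r + 2) + 1 = -(-2)^(r+1)((r+1) + 1) + 1,
which is the closed form with t = r+1.
Hence, by induction on t, the claim holds for every t ≥ 1.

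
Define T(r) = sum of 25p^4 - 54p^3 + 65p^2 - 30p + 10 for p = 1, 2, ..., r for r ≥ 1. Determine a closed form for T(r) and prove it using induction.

T(r) = r(5r^4 - r^3 + 3r^2 + 4r + 5)

We claim T(r) = r(5r^4 - r^3 + 3r^2 + 4r + 5) for all r ≥ 1.
When r = 1: T(1) = 16, and the closed form gives 16. They agree.
Inductive step: assume the claim holds for r = p, so T(p) = p(5p^4 - p^3 + 3p^2 + 4p + 5).
Then T(p+1) = T(p) + (25p^4 + 46p^3 + 53p^2 + 38p + 16) = (p(5p^4 - p^3 + 3p^2 + 4p + 5)) + (25p^4 + 46p^3 + 53p^2 + 38p + 16).
Simplifying, T(p+1) = (p + 1)(5p^4 + 19p^3 + 30p^2 + 27p + 16) = (p+1)(5(p+1)^4 - (p+1)^3 + 3(p+1)^2 + 4(p+1) + 5),
which is the closed form with r = p+1.
This completes the induction.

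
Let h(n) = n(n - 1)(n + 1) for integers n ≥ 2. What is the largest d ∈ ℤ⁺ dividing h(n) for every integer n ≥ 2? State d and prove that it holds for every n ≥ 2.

Computing the first values: h(2) = 6 and h(3) = 24; gcd(6, 24) = 6, so d ≤ 6.
We prove 6 | n(n - 1)(n + 1) for all n ≥ 2 by induction on n.
For the base case n = 2: h(2) = 6 = 6·(1), so 6 | h(2).
Suppose the result is true for n = r, i.e. 6 | h(r). Then
h(r+1) − h(r) = r·(r+1)·(r+2) − (r-1)·r·(r+1) = r·(r+1)·[(r+2) − (r-1)] = 3·r·(r+1). The product of 2 consecutive integers is divisible by (2)! = 2, so h(r+1) − h(r) is divisible by 3·2 = 6. By the inductive hypothesis 6 | h(r), hence 6 | h(r+1).
By the principle of mathematical induction, the result holds for all n ≥ 2.
Therefore the largest such d is 6.

d = 6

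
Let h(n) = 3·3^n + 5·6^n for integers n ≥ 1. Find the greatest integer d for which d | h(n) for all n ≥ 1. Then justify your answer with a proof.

d = 3

Computing the first values: h(1) = 39 and h(2) = 207; gcd(39, 207) = 3, so d ≤ 3.
We prove 3 | 3·3^n + 5·6^n for all n ≥ 1 by induction on n.
Base case (n = 1): h(1) = 39 = 3·(13), so 3 | h(1).
Inductive step: assume the claim holds for n = k, i.e. 3 | h(k). Then
h(k+1) − 6·h(k) = (3·3^(k+1) + 5·6^(k+1)) − 6·(3·3^k + 5·6^k) = (3)·3^k·(3 − 6) = (-9)·3^k. Since 3 | h(k) by the inductive hypothesis, 3 | 6·h(k); and 3 | -9 since -9 = 3·-3. Therefore 3 | h(k+1).
By induction, the statement is established for all n ≥ 1.
Therefore the largest such d is 3.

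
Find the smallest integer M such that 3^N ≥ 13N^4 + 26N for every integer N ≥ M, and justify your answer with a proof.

At N = 11: 177147 < 190619, so the inequality fails and M ≥ 12. We prove 3^N ≥ 13N^4 + 26N for all N ≥ 12.
When N = 12: 3^N = 531441 and 13N^4 + 26N = 269880, so 531441 ≥ 269880.
Suppose the result is true for N = i, so 3^i ≥ 13i^4 + 26i.
Then 3^(i + 1) = 3·(3^i) ≥ 3·(13i^4 + 26i).
Also, for i ≥ 12 we have 3·(13i^4 + 26i) ≥ 13(i+1)^4 + 26(i+1), since 3·(13i^4 + 26i) − (13(i+1)^4 + 26(i+1)) = 26i^4 - 52i^3 - 78i^2 - 39, which is nonnegative for all i ≥ 12.
Combining, 3^(i + 1) ≥ 13(i+1)^4 + 26(i+1).
By the principle of mathematical induction, the result holds for all N ≥ 12.
Hence the smallest such M is 12.

M = 12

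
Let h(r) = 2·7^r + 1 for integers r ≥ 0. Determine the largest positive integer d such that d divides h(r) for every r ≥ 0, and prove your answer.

Computing the first values: h(0) = 3 and h(1) = 15; gcd(3, 15) = 3, so d ≤ 3.
We prove 3 | 2·7^r + 1 for all r ≥ 0 by induction on r.
For the base case r = 0: h(0) = 3 = 3·(1), so 3 | h(0).
For the inductive step, assume it holds for an arbitrary j ≥ 0, i.e. 3 | h(j). Then
h(j+1) = 2·7^(j+1) + 1 = 7·(2·7^j + 1) - 6 = 7·h(j) - 6. The first term is divisible by 3 by the inductive hypothesis, and -6 is divisible by 3. Hence 3 | h(j+1).
By the principle of mathematical induction, the result holds for all r ≥ 0.
Therefore the largest such d is 3.

d = 3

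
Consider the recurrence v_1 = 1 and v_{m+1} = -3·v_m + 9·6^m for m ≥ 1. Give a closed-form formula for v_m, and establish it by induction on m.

Computing the first terms: v_1 = 1, v_2 = 51, v_3 = 171. This suggests v_m = -5(-3)^(m - 1) + 6^m.
When m = 1: the formula gives 1 = 1 = v_1.
Suppose the result is true for m = r, so v_r = -5(-3)^(r - 1) + 6^r.
Then v_{r+1} = -3·v_r + 9·6^r = -3·(-5(-3)^(r - 1) + 6^r) + 9·6^r = -5(-3)^r + 6^(r + 1) = -5(-3)^((r+1) - 1) + 6^(r+1),
which is the claimed formula at m = r+1.
This completes the induction.

v_m = -5(-3)^(m - 1) + 6^m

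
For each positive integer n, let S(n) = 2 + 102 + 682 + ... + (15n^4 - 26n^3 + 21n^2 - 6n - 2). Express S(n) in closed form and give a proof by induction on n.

We claim S(n) = n(3n^4 + n^3 - n^2 + n - 2) for all n ≥ 1.
Base step (n = 1): S(1) = 2, and the closed form gives 2. They agree.
Suppose the result is true for n = m, so S(m) = m(3m^4 + m^3 - m^2 + m - 2).
Then S(m+1) = S(m) + (15m^4 + 34m^3 + 33m^2 + 18m + 2) = (m(3m^4 + m^3 - m^2 + m - 2)) + (15m^4 + 34m^3 + 33m^2 + 18m + 2).
Simplifying, S(m+1) = (m + 1)(3m^4 + 13m^3 + 20m^2 + 14m + 2) = (m+1)(3(m+1)^4 + (m+1)^3 - (m+1)^2 + (m+1) - 2),
which is the closed form with n = m+1.
By induction, the statement is established for all n ≥ 1.

S(n) = n(3n^4 + n^3 - n^2 + n - 2)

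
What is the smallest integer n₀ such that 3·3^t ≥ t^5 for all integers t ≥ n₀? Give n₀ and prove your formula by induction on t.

n₀ = 9

At t = 8: 19683 < 32768, so the inequality fails and n₀ ≥ 9. We prove 3·3^t ≥ t^5 for all t ≥ 9.
When t = 9: 3·3^t = 59049 and t^5 = 59049, so 59049 ≥ 59049.
Suppose the result is true for t = r, so 3·3^r ≥ r^5.
Then 3·3^(r + 1) = 3·(3·3^r) ≥ 3·(r^5).
Also, for r ≥ 9 we have 3·(r^5) ≥ (r+1)^5, since 3 ≥ (1 + 1/r)^5 for all r ≥ 9.
Combining, 3·3^(r + 1) ≥ (r+1)^5.
Hence, by induction on t, the claim holds for every t ≥ 9.
Hence the smallest such n₀ is 9.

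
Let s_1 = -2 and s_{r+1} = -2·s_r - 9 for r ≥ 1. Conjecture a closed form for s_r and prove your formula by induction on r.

s_r = (-2)^(r - 1) - 3

Computing the first terms: s_1 = -2, s_2 = -5, s_3 = 1. This suggests s_r = (-2)^(r - 1) - 3.
Base step (r = 1): the formula gives -2 = -2 = s_1.
Suppose the result is true for r = i, so s_i = (-2)^(i - 1) - 3.
Then s_{i+1} = -2·s_i - 9 = -2·((-2)^(i - 1) - 3) - 9 = (-2)^i - 3 = (-2)^((i+1) - 1) - 3,
which is the claimed formula at r = i+1.
By induction, the statement is established for all r ≥ 1.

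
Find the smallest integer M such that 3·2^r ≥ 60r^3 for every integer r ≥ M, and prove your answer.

M = 17

At r = 16: 196608 < 245760, so the inequality fails and M ≥ 17. We prove 3·2^r ≥ 60r^3 for all r ≥ 17.
Base step (r = 17): 3·2^r = 393216 and 60r^3 = 294780, so 393216 ≥ 294780.
Inductive step: assume the claim holds for r = k, so 3·2^k ≥ 60k^3.
Then 3·2^(k + 1) = 2·(3·2^k) ≥ 2·(60k^3).
Also, for k ≥ 17 we have 2·(60k^3) ≥ 60(k+1)^3, since 2 ≥ (1 + 1/k)^3 for all k ≥ 17.
Combining, 3·2^(k + 1) ≥ 60(k+1)^3.
This completes the induction.
Hence the smallest such M is 17.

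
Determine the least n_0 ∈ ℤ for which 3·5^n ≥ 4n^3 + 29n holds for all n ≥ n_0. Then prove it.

At n = 2: 75 < 90, so the inequality fails and n_0 ≥ 3. We prove 3·5^n ≥ 4n^3 + 29n for all n ≥ 3.
Base case (n = 3): 3·5^n = 375 and 4n^3 + 29n = 195, so 375 ≥ 195.
Inductive step: assume the claim holds for n = k, so 3·5^k ≥ 4k^3 + 29k.
Then 3·5^(k + 1) = 5·(3·5^k) ≥ 5·(4k^3 + 29k).
Also, for k ≥ 3 we have 5·(4k^3 + 29k) ≥ 4(k+1)^3 + 29(k+1), since 5·(4k^3 + 29k) − (4(k+1)^3 + 29(k+1)) = 16k^3 - 12k^2 + 104k - 33, which is nonnegative for all k ≥ 3.
Combining, 3·5^(k + 1) ≥ 4(k+1)^3 + 29(k+1).
By induction, the statement is established for all n ≥ 3.
Hence the smallest such n_0 is 3.

n_0 = 3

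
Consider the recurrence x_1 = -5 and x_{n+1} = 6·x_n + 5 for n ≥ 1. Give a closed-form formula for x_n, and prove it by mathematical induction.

x_n = -4·6^(n - 1) - 1

Computing the first terms: x_1 = -5, x_2 = -25, x_3 = -145. This suggests x_n = -4·6^(n - 1) - 1.
When n = 1: the formula gives -5 = -5 = x_1.
For the inductive step, assume it holds for an arbitrary p ≥ 1, so x_p = -4·6^(p - 1) - 1.
Then x_{p+1} = 6·x_p + 5 = 6·(-4·6^(p - 1) - 1) + 5 = -4·6^p - 1 = -4·6^((p+1) - 1) - 1,
which is the claimed formula at n = p+1.
By the principle of mathematical induction, the result holds for all n ≥ 1.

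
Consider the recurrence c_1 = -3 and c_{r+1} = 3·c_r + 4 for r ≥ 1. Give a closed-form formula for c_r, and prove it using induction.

c_r = -3^(r - 1) - 2

Computing the first terms: c_1 = -3, c_2 = -5, c_3 = -11. This suggests c_r = -3^(r - 1) - 2.
When r = 1: the formula gives -3 = -3 = c_1.
Inductive step: suppose the statement holds for some k ≥ 1, so c_k = -3^(k - 1) - 2.
Then c_{k+1} = 3·c_k + 4 = 3·(-3^(k - 1) - 2) + 4 = -3^k - 2 = -3^((k+1) - 1) - 2,
which is the claimed formula at r = k+1.
Hence, by induction on r, the claim holds for every r ≥ 1.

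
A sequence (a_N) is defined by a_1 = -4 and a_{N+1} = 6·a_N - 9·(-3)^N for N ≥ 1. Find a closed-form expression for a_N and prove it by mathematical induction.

Computing the first terms: a_1 = -4, a_2 = 3, a_3 = -63. This suggests a_N = (-3)^N - 6^(N - 1).
For the base case N = 1: the formula gives -4 = -4 = a_1.
Inductive step: assume the claim holds for N = i, so a_i = (-3)^i - 6^(i - 1).
Then a_{i+1} = 6·a_i - 9·(-3)^i = 6·((-3)^i - 6^(i - 1)) - 9·(-3)^i = (-3)^(i + 1) - 6^i = (-3)^(i+1) - 6^((i+1) - 1),
which is the claimed formula at N = i+1.
Hence, by induction on N, the claim holds for every N ≥ 1.

a_N = (-3)^N - 6^(N - 1)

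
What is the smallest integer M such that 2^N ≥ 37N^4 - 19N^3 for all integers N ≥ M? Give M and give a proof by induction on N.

At N = 23: 8388608 < 10122944, so the inequality fails and M ≥ 24. We prove 2^N ≥ 37N^4 - 19N^3 for all N ≥ 24.
Base step (N = 24): 2^N = 16777216 and 37N^4 - 19N^3 = 12013056, so 16777216 ≥ 12013056.
For the inductive step, assume it holds for an arbitrary p ≥ 24, so 2^p ≥ 37p^4 - 19p^3.
Then 2^(p + 1) = 2·(2^p) ≥ 2·(37p^4 - 19p^3).
Also, for p ≥ 24 we have 2·(37p^4 - 19p^3) ≥ 37(p+1)^4 - 19(p+1)^3, since 2·(37p^4 - 19p^3) − (37(p+1)^4 - 19(p+1)^3) = 37p^4 - 167p^3 - 165p^2 - 91p - 18, which is nonnegative for all p ≥ 24.
Combining, 2^(p + 1) ≥ 37(p+1)^4 - 19(p+1)^3.
Hence, by induction on N, the claim holds for every N ≥ 24.
Hence the smallest such M is 24.

M = 24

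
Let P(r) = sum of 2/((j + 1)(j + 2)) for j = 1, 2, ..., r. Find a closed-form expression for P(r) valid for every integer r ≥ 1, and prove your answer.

P(r) = r/(r + 2)

We claim P(r) = r/(r + 2) for all r ≥ 1.
Base case (r = 1): P(1) = 1/3, and the closed form gives 1/3. They agree.
Suppose the result is true for r = j, so P(j) = j/(j + 2).
Then P(j+1) = P(j) + (2/((j + 2)(j + 3))) = (j/(j + 2)) + (2/((j + 2)(j + 3))).
Simplifying, P(j+1) = (j + 1)/(j + 3) = (j+1)/((j+1) + 2),
which is the closed form with r = j+1.
By induction, the statement is established for all r ≥ 1.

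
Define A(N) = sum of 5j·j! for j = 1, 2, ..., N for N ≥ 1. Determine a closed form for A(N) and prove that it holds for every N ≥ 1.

We claim A(N) = (5N + 5)N! - 5 for all N ≥ 1.
Base case (N = 1): A(1) = 5, and the closed form gives 5. They agree.
Suppose the result is true for N = j, so A(j) = (5j + 5)j! - 5.
Then A(j+1) = A(j) + (5(j + 1)(j + 1)!) = ((5j + 5)j! - 5) + (5(j + 1)(j + 1)!).
Simplifying, A(j+1) = (5(j+1) + 5)(j+1)! - 5,
which is the closed form with N = j+1.
By induction, the statement is established for all N ≥ 1.

A(N) = (5N + 5)N! - 5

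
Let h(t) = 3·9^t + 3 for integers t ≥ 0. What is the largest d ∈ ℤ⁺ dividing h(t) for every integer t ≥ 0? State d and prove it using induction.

d = 6

Computing the first values: h(0) = 6 and h(1) = 30; gcd(6, 30) = 6, so d ≤ 6.
We prove 6 | 3·9^t + 3 for all t ≥ 0 by induction on t.
When t = 0: h(0) = 6 = 6·(1), so 6 | h(0).
Suppose the result is true for t = k, i.e. 6 | h(k). Then
h(k+1) = 3·9^(k+1) + 3 = 9·(3·9^k + 3) - 24 = 9·h(k) - 24. The first term is divisible by 6 by the inductive hypothesis, and -24 is divisible by 6. Hence 6 | h(k+1).
By the principle of mathematical induction, the result holds for all t ≥ 0.
Therefore the largest such d is 6.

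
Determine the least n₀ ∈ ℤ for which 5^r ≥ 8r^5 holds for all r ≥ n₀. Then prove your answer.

At r = 7: 78125 < 134456, so the inequality fails and n₀ ≥ 8. We prove 5^r ≥ 8r^5 for all r ≥ 8.
Base case (r = 8): 5^r = 390625 and 8r^5 = 262144, so 390625 ≥ 262144.
Suppose the result is true for r = j, so 5^j ≥ 8j^5.
Then 5^(j + 1) = 5·(5^j) ≥ 5·(8j^5).
Also, for j ≥ 8 we have 5·(8j^5) ≥ 8(j+1)^5, since 5 ≥ (1 + 1/j)^5 for all j ≥ 8.
Combining, 5^(j + 1) ≥ 8(j+1)^5.
By the principle of mathematical induction, the result holds for all r ≥ 8.
Hence the smallest such n₀ is 8.

n₀ = 8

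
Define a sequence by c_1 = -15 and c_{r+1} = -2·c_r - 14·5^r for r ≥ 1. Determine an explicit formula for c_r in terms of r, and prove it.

c_r = -5(-2)^(r - 1) - 2·5^r

Computing the first terms: c_1 = -15, c_2 = -40, c_3 = -270. This suggests c_r = -5(-2)^(r - 1) - 2·5^r.
Base case (r = 1): the formula gives -15 = -15 = c_1.
For the inductive step, assume it holds for an arbitrary i ≥ 1, so c_i = -5(-2)^(i - 1) - 2·5^i.
Then c_{i+1} = -2·c_i - 14·5^i = -2·(-5(-2)^(i - 1) - 2·5^i) - 14·5^i = -5(-2)^i - 2·5^(i + 1) = -5(-2)^((i+1) - 1) - 2·5^(i+1),
which is the claimed formula at r = i+1.
By the principle of mathematical induction, the result holds for all r ≥ 1.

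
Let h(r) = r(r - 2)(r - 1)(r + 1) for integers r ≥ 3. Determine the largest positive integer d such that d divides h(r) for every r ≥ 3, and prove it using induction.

Computing the first values: h(3) = 24 and h(4) = 120; gcd(24, 120) = 24, so d ≤ 24.
We prove 24 | r(r - 2)(r - 1)(r + 1) for all r ≥ 3 by induction on r.
Base case (r = 3): h(3) = 24 = 24·(1), so 24 | h(3).
For the inductive step, assume it holds for an arbitrary k ≥ 3, i.e. 24 | h(k). Then
h(k+1) − h(k) = (k-1)·k·(k+1)·(k+2) − (k-2)·(k-1)·k·(k+1) = (k-1)·k·(k+1)·[(k+2) − (k-2)] = 4·(k-1)·k·(k+1). The product of 3 consecutive integers is divisible by (3)! = 6, so h(k+1) − h(k) is divisible by 4·6 = 24. By the inductive hypothesis 24 | h(k), hence 24 | h(k+1).
This completes the induction.
Therefore the largest such d is 24.

d = 24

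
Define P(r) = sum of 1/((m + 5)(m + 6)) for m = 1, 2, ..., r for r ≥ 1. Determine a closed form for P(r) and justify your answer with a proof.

We claim P(r) = r/(6(r + 6)) for all r ≥ 1.
Base case (r = 1): P(1) = 1/42, and the closed form gives 1/42. They agree.
Inductive step: suppose the statement holds for some m ≥ 1, so P(m) = m/(6(m + 6)).
Then P(m+1) = P(m) + (1/((m + 6)(m + 7))) = (m/(6(m + 6))) + (1/((m + 6)(m + 7))).
Simplifying, P(m+1) = (m + 1)/(6(m + 7)) = (m+1)/(6((m+1) + 6)),
which is the closed form with r = m+1.
By induction, the statement is established for all r ≥ 1.

P(r) = r/(6(r + 6))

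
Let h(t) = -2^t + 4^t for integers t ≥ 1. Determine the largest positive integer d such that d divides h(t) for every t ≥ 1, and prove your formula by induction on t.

Computing the first values: h(1) = 2 and h(2) = 12; gcd(2, 12) = 2, so d ≤ 2.
We prove 2 | -2^t + 4^t for all t ≥ 1 by induction on t.
Base case (t = 1): h(1) = 2 = 2·(1), so 2 | h(1).
Inductive step: suppose the statement holds for some r ≥ 1, i.e. 2 | h(r). Then
4^{r+1} − 2^{r+1} = 4·4^r − 2·2^r = 4·(4^r − 2^r) + (2)·2^r. The first term is divisible by 2 by the inductive hypothesis, and the second term (2)·2^r is divisible by 2 since 2 | 2. Hence 2 | h(r+1).
This completes the induction.
Therefore the largest such d is 2.

d = 2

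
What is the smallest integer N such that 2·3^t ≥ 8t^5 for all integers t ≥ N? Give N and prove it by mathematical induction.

N = 13

At t = 12: 1062882 < 1990656, so the inequality fails and N ≥ 13. We prove 2·3^t ≥ 8t^5 for all t ≥ 13.
Base step (t = 13): 2·3^t = 3188646 and 8t^5 = 2970344, so 3188646 ≥ 2970344.
Suppose the result is true for t = m, so 2·3^m ≥ 8m^5.
Then 2·3^(m + 1) = 3·(2·3^m) ≥ 3·(8m^5).
Also, for m ≥ 13 we have 3·(8m^5) ≥ 8(m+1)^5, since 3 ≥ (1 + 1/m)^5 for all m ≥ 13.
Combining, 2·3^(m + 1) ≥ 8(m+1)^5.
Hence, by induction on t, the claim holds for every t ≥ 13.
Hence the smallest such N is 13.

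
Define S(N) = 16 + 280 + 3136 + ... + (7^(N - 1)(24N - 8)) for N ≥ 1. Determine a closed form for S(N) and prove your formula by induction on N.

We claim S(N) = 2·7^N(2N - 1) + 2 for all N ≥ 1.
For the base case N = 1: S(1) = 16, and the closed form gives 16. They agree.
Suppose the result is true for N = m, so S(m) = 2·7^m(2m - 1) + 2.
Then S(m+1) = S(m) + (7^m(24m + 16)) = (2·7^m(2m - 1) + 2) + (7^m(24m + 16)).
Simplifying, S(m+1) = 28·7^m·m + 14·7^m + 2 = 2·7^(m+1)(2(m+1) - 1) + 2,
which is the closed form with N = m+1.
Hence, by induction on N, the claim holds for every N ≥ 1.

S(N) = 2·7^N(2N - 1) + 2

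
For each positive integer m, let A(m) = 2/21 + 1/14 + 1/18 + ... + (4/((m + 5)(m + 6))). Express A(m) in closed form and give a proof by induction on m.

A(m) = 2m/(3(m + 6))

We claim A(m) = 2m/(3(m + 6)) for all m ≥ 1.
Base case (m = 1): A(1) = 2/21, and the closed form gives 2/21. They agree.
For the inductive step, assume it holds for an arbitrary r ≥ 1, so A(r) = 2r/(3(r + 6)).
Then A(r+1) = A(r) + (4/((r + 6)(r + 7))) = (2r/(3(r + 6))) + (4/((r + 6)(r + 7))).
Simplifying, A(r+1) = 2(r + 1)/(3(r + 7)) = 2(r+1)/(3((r+1) + 6)),
which is the closed form with m = r+1.
By induction, the statement is established for all m ≥ 1.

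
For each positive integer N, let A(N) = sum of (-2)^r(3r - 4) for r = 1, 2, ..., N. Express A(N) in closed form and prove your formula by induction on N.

We claim A(N) = 2(-2)^N(N - 1) + 2 for all N ≥ 1.
Base case (N = 1): A(1) = 2, and the closed form gives 2. They agree.
For the inductive step, assume it holds for an arbitrary r ≥ 1, so A(r) = 2(-2)^r(r - 1) + 2.
Then A(r+1) = A(r) + ((-2)^(r + 1)(3r - 1)) = (2(-2)^r(r - 1) + 2) + ((-2)^(r + 1)(3r - 1)).
Simplifying, A(r+1) = -4(-2)^r·r + 2 = 2(-2)^(r+1)((r+1) - 1) + 2,
which is the closed form with N = r+1.
By the principle of mathematical induction, the result holds for all N ≥ 1.

A(N) = 2(-2)^N(N - 1) + 2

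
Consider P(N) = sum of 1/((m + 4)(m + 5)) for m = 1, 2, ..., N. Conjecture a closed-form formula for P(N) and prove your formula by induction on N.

P(N) = N/(5(N + 5))

We claim P(N) = N/(5(N + 5)) for all N ≥ 1.
For the base case N = 1: P(1) = 1/30, and the closed form gives 1/30. They agree.
Inductive step: suppose the statement holds for some m ≥ 1, so P(m) = m/(5(m + 5)).
Then P(m+1) = P(m) + (1/((m + 5)(m + 6))) = (m/(5(m + 5))) + (1/((m + 5)(m + 6))).
Simplifying, P(m+1) = (m + 1)/(5(m + 6)) = (m+1)/(5((m+1) + 5)),
which is the closed form with N = m+1.
By the principle of mathematical induction, the result holds for all N ≥ 1.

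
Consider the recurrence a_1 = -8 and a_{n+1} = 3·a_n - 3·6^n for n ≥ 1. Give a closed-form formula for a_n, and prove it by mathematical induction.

Computing the first terms: a_1 = -8, a_2 = -42, a_3 = -234. This suggests a_n = -2·3^(n - 1) - 6^n.
Base case (n = 1): the formula gives -8 = -8 = a_1.
Suppose the result is true for n = k, so a_k = -2·3^(k - 1) - 6^k.
Then a_{k+1} = 3·a_k - 3·6^k = 3·(-2·3^(k - 1) - 6^k) - 3·6^k = -2·3^k - 6^(k + 1) = -2·3^((k+1) - 1) - 6^(k+1),
which is the claimed formula at n = k+1.
By the principle of mathematical induction, the result holds for all n ≥ 1.

a_n = -2·3^(n - 1) - 6^n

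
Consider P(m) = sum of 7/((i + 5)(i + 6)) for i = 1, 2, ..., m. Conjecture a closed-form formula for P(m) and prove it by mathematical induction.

We claim P(m) = 7m/(6(m + 6)) for all m ≥ 1.
Base step (m = 1): P(1) = 1/6, and the closed form gives 1/6. They agree.
For the inductive step, assume it holds for an arbitrary i ≥ 1, so P(i) = 7i/(6(i + 6)).
Then P(i+1) = P(i) + (7/((i + 6)(i + 7))) = (7i/(6(i + 6))) + (7/((i + 6)(i + 7))).
Simplifying, P(i+1) = 7(i + 1)/(6(i + 7)) = 7(i+1)/(6((i+1) + 6)),
which is the closed form with m = i+1.
This completes the induction.

P(m) = 7m/(6(m + 6))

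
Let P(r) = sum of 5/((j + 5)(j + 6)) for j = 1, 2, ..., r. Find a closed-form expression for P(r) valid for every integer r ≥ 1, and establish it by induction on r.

We claim P(r) = 5r/(6(r + 6)) for all r ≥ 1.
Base case (r = 1): P(1) = 5/42, and the closed form gives 5/42. They agree.
Suppose the result is true for r = j, so P(j) = 5j/(6(j + 6)).
Then P(j+1) = P(j) + (5/((j + 6)(j + 7))) = (5j/(6(j + 6))) + (5/((j + 6)(j + 7))).
Simplifying, P(j+1) = 5(j + 1)/(6(j + 7)) = 5(j+1)/(6((j+1) + 6)),
which is the closed form with r = j+1.
This completes the induction.

P(r) = 5r/(6(r + 6))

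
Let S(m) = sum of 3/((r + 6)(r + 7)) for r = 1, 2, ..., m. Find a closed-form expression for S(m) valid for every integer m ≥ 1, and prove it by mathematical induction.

We claim S(m) = 3m/(7(m + 7)) for all m ≥ 1.
Base step (m = 1): S(1) = 3/56, and the closed form gives 3/56. They agree.
For the inductive step, assume it holds for an arbitrary r ≥ 1, so S(r) = 3r/(7(r + 7)).
Then S(r+1) = S(r) + (3/((r + 7)(r + 8))) = (3r/(7(r + 7))) + (3/((r + 7)(r + 8))).
Simplifying, S(r+1) = 3(r + 1)/(7(r + 8)) = 3(r+1)/(7((r+1) + 7)),
which is the closed form with m = r+1.
By the principle of mathematical induction, the result holds for all m ≥ 1.

S(m) = 3m/(7(m + 7))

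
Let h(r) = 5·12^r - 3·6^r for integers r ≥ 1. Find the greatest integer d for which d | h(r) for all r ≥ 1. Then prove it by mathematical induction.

d = 6

Computing the first values: h(1) = 42 and h(2) = 612; gcd(42, 612) = 6, so d ≤ 6.
We prove 6 | 5·12^r - 3·6^r for all r ≥ 1 by induction on r.
For the base case r = 1: h(1) = 42 = 6·(7), so 6 | h(1).
Inductive step: suppose the statement holds for some i ≥ 1, i.e. 6 | h(i). Then
h(i+1) − 12·h(i) = (5·12^(i+1) - 3·6^(i+1)) − 12·(5·12^i - 3·6^i) = (-3)·6^i·(6 − 12) = (18)·6^i. Since 6 | h(i) by the inductive hypothesis, 6 | 12·h(i); and 6 | 18 since 18 = 6·3. Therefore 6 | h(i+1).
By the principle of mathematical induction, the result holds for all r ≥ 1.
Therefore the largest such d is 6.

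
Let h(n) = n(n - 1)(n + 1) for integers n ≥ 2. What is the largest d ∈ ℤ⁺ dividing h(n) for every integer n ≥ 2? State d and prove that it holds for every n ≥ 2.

Computing the first values: h(2) = 6 and h(3) = 24; gcd(6, 24) = 6, so d ≤ 6.
We prove 6 | n(n - 1)(n + 1) for all n ≥ 2 by induction on n.
For the base case n = 2: h(2) = 6 = 6·(1), so 6 | h(2).
For the inductive step, assume it holds for an arbitrary k ≥ 2, i.e. 6 | h(k). Then
h(k+1) − h(k) = k·(k+1)·(k+2) − (k-1)·k·(k+1) = k·(k+1)·[(k+2) − (k-1)] = 3·k·(k+1). The product of 2 consecutive integers is divisible by (2)! = 2, so h(k+1) − h(k) is divisible by 3·2 = 6. By the inductive hypothesis 6 | h(k), hence 6 | h(k+1).
By the principle of mathematical induction, the result holds for all n ≥ 2.
Therefore the largest such d is 6.

d = 6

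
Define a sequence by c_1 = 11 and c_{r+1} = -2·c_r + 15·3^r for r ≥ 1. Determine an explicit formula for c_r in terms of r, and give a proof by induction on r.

c_r = -(-2)^r + 3^(r + 1)

Computing the first terms: c_1 = 11, c_2 = 23, c_3 = 89. This suggests c_r = -(-2)^r + 3^(r + 1).
For the base case r = 1: the formula gives 11 = 11 = c_1.
For the inductive step, assume it holds for an arbitrary i ≥ 1, so c_i = -(-2)^i + 3^(i + 1).
Then c_{i+1} = -2·c_i + 15·3^i = -2·(-(-2)^i + 3^(i + 1)) + 15·3^i = -(-2)^(i + 1) + 3^(i + 2) = -(-2)^(i+1) + 3^((i+1) + 1),
which is the claimed formula at r = i+1.
This completes the induction.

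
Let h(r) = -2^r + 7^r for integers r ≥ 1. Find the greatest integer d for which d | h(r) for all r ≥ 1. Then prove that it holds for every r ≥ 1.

d = 5

Computing the first values: h(1) = 5 and h(2) = 45; gcd(5, 45) = 5, so d ≤ 5.
We prove 5 | -2^r + 7^r for all r ≥ 1 by induction on r.
Base case (r = 1): h(1) = 5 = 5·(1), so 5 | h(1).
Inductive step: assume the claim holds for r = k, i.e. 5 | h(k). Then
7^{k+1} − 2^{k+1} = 7·7^k − 2·2^k = 7·(7^k − 2^k) + (5)·2^k. The first term is divisible by 5 by the inductive hypothesis, and the second term (5)·2^k is divisible by 5 since 5 | 5. Hence 5 | h(k+1).
By induction, the statement is established for all r ≥ 1.
Therefore the largest such d is 5.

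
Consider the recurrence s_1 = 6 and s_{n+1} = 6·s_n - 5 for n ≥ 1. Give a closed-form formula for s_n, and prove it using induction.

s_n = 5·6^(n - 1) + 1

Computing the first terms: s_1 = 6, s_2 = 31, s_3 = 181. This suggests s_n = 5·6^(n - 1) + 1.
Base step (n = 1): the formula gives 6 = 6 = s_1.
Inductive step: suppose the statement holds for some j ≥ 1, so s_j = 5·6^(j - 1) + 1.
Then s_{j+1} = 6·s_j - 5 = 6·(5·6^(j - 1) + 1) - 5 = 5·6^j + 1 = 5·6^((j+1) - 1) + 1,
which is the claimed formula at n = j+1.
By induction, the statement is established for all n ≥ 1.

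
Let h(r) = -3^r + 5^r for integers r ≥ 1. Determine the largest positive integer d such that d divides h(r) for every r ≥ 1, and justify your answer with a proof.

Computing the first values: h(1) = 2 and h(2) = 16; gcd(2, 16) = 2, so d ≤ 2.
We prove 2 | -3^r + 5^r for all r ≥ 1 by induction on r.
Base case (r = 1): h(1) = 2 = 2·(1), so 2 | h(1).
Inductive step: suppose the statement holds for some m ≥ 1, i.e. 2 | h(m). Then
5^{m+1} − 3^{m+1} = 5·5^m − 3·3^m = 5·(5^m − 3^m) + (2)·3^m. The first term is divisible by 2 by the inductive hypothesis, and the second term (2)·3^m is divisible by 2 since 2 | 2. Hence 2 | h(m+1).
By the principle of mathematical induction, the result holds for all r ≥ 1.
Therefore the largest such d is 2.

d = 2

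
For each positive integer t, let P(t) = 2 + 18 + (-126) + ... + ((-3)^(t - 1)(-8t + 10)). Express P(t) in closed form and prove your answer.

P(t) = 2(-3)^t(t - 1) + 2

We claim P(t) = 2(-3)^t(t - 1) + 2 for all t ≥ 1.
For the base case t = 1: P(1) = 2, and the closed form gives 2. They agree.
Inductive step: suppose the statement holds for some r ≥ 1, so P(r) = 2(-3)^r(r - 1) + 2.
Then P(r+1) = P(r) + ((-3)^r(-8r + 2)) = (2(-3)^r(r - 1) + 2) + ((-3)^r(-8r + 2)).
Simplifying, P(r+1) = -6(-3)^r·r + 2 = 2(-3)^(r+1)((r+1) - 1) + 2,
which is the closed form with t = r+1.
By induction, the statement is established for all t ≥ 1.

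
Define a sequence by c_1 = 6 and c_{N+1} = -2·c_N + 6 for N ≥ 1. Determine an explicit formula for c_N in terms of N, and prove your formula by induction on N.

c_N = (-2)^(N + 1) + 2

Computing the first terms: c_1 = 6, c_2 = -6, c_3 = 18. This suggests c_N = (-2)^(N + 1) + 2.
When N = 1: the formula gives 6 = 6 = c_1.
Inductive step: suppose the statement holds for some r ≥ 1, so c_r = (-2)^(r + 1) + 2.
Then c_{r+1} = -2·c_r + 6 = -2·((-2)^(r + 1) + 2) + 6 = (-2)^(r + 2) + 2 = (-2)^((r+1) + 1) + 2,
which is the claimed formula at N = r+1.
By the principle of mathematical induction, the result holds for all N ≥ 1.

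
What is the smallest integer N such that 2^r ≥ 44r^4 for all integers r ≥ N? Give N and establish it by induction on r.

At r = 23: 8388608 < 12313004, so the inequality fails and N ≥ 24. We prove 2^r ≥ 44r^4 for all r ≥ 24.
Base case (r = 24): 2^r = 16777216 and 44r^4 = 14598144, so 16777216 ≥ 14598144.
Inductive step: suppose the statement holds for some p ≥ 24, so 2^p ≥ 44p^4.
Then 2^(p + 1) = 2·(2^p) ≥ 2·(44p^4).
Also, for p ≥ 24 we have 2·(44p^4) ≥ 44(p+1)^4, since 2 ≥ (1 + 1/p)^4 for all p ≥ 24.
Combining, 2^(p + 1) ≥ 44(p+1)^4.
Hence, by induction on r, the claim holds for every r ≥ 24.
Hence the smallest such N is 24.

N = 24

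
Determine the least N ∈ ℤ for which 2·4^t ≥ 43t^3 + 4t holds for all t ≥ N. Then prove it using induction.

N = 7

At t = 6: 8192 < 9312, so the inequality fails and N ≥ 7. We prove 2·4^t ≥ 43t^3 + 4t for all t ≥ 7.
Base step (t = 7): 2·4^t = 32768 and 43t^3 + 4t = 14777, so 32768 ≥ 14777.
For the inductive step, assume it holds for an arbitrary r ≥ 7, so 2·4^r ≥ 43r^3 + 4r.
Then 2·4^(r + 1) = 4·(2·4^r) ≥ 4·(43r^3 + 4r).
Also, for r ≥ 7 we have 4·(43r^3 + 4r) ≥ 43(r+1)^3 + 4(r+1), since 4·(43r^3 + 4r) − (43(r+1)^3 + 4(r+1)) = 129r^3 - 129r^2 - 117r - 47, which is nonnegative for all r ≥ 7.
Combining, 2·4^(r + 1) ≥ 43(r+1)^3 + 4(r+1).
By the principle of mathematical induction, the result holds for all t ≥ 7.
Hence the smallest such N is 7.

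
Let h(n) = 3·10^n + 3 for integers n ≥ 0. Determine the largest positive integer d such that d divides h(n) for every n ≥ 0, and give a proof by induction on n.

Computing the first values: h(0) = 6 and h(1) = 33; gcd(6, 33) = 3, so d ≤ 3.
We prove 3 | 3·10^n + 3 for all n ≥ 0 by induction on n.
When n = 0: h(0) = 6 = 3·(2), so 3 | h(0).
For the inductive step, assume it holds for an arbitrary j ≥ 0, i.e. 3 | h(j). Then
h(j+1) = 3·10^(j+1) + 3 = 10·(3·10^j + 3) - 27 = 10·h(j) - 27. The first term is divisible by 3 by the inductive hypothesis, and -27 is divisible by 3. Hence 3 | h(j+1).
By the principle of mathematical induction, the result holds for all n ≥ 0.
Therefore the largest such d is 3.

d = 3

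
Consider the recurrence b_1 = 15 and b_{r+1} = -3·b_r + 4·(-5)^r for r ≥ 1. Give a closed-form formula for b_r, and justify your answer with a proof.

b_r = 5(-3)^(r - 1) - 2(-5)^r

Computing the first terms: b_1 = 15, b_2 = -65, b_3 = 295. This suggests b_r = 5(-3)^(r - 1) - 2(-5)^r.
Base case (r = 1): the formula gives 15 = 15 = b_1.
For the inductive step, assume it holds for an arbitrary k ≥ 1, so b_k = 5(-3)^(k - 1) - 2(-5)^k.
Then b_{k+1} = -3·b_k + 4·(-5)^k = -3·(5(-3)^(k - 1) - 2(-5)^k) + 4·(-5)^k = 5(-3)^k - 2(-5)^(k + 1) = 5(-3)^((k+1) - 1) - 2(-5)^(k+1),
which is the claimed formula at r = k+1.
By induction, the statement is established for all r ≥ 1.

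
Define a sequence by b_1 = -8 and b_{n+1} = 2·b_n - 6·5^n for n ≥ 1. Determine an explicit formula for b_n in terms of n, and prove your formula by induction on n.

b_n = 2^n - 2·5^n

Computing the first terms: b_1 = -8, b_2 = -46, b_3 = -242. This suggests b_n = 2^n - 2·5^n.
For the base case n = 1: the formula gives -8 = -8 = b_1.
Inductive step: suppose the statement holds for some r ≥ 1, so b_r = 2^r - 2·5^r.
Then b_{r+1} = 2·b_r - 6·5^r = 2·(2^r - 2·5^r) - 6·5^r = 2^(r + 1) - 2·5^(r + 1),
which is the claimed formula at n = r+1.
This completes the induction.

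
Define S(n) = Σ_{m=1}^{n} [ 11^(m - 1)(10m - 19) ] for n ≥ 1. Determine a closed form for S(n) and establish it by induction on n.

S(n) = 11^n(n - 2) + 2

We claim S(n) = 11^n(n - 2) + 2 for all n ≥ 1.
When n = 1: S(1) = -9, and the closed form gives -9. They agree.
For the inductive step, assume it holds for an arbitrary m ≥ 1, so S(m) = 11^m(m - 2) + 2.
Then S(m+1) = S(m) + (11^m(10m - 9)) = (11^m(m - 2) + 2) + (11^m(10m - 9)).
Simplifying, S(m+1) = 11^(m + 1)m - 11^(m + 1) + 2 = 11^(m+1)((m+1) - 2) + 2,
which is the closed form with n = m+1.
By induction, the statement is established for all n ≥ 1.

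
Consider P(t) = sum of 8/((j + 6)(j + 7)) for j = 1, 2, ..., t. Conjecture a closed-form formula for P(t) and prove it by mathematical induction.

We claim P(t) = 8t/(7(t + 7)) for all t ≥ 1.
Base step (t = 1): P(1) = 1/7, and the closed form gives 1/7. They agree.
For the inductive step, assume it holds for an arbitrary j ≥ 1, so P(j) = 8j/(7(j + 7)).
Then P(j+1) = P(j) + (8/((j + 7)(j + 8))) = (8j/(7(j + 7))) + (8/((j + 7)(j + 8))).
Simplifying, P(j+1) = 8(j + 1)/(7(j + 8)) = 8(j+1)/(7((j+1) + 7)),
which is the closed form with t = j+1.
This completes the induction.

P(t) = 8t/(7(t + 7))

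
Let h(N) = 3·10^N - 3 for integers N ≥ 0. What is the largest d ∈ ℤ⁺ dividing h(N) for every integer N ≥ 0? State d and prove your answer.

d = 27

Computing the first values: h(0) = 0 and h(1) = 27; gcd(0, 27) = 27, so d ≤ 27.
We prove 27 | 3·10^N - 3 for all N ≥ 0 by induction on N.
When N = 0: h(0) = 0 = 27·(0), so 27 | h(0).
Inductive step: assume the claim holds for N = p, i.e. 27 | h(p). Then
h(p+1) = 3·10^(p+1) - 3 = 10·(3·10^p - 3) + 27 = 10·h(p) + 27. The first term is divisible by 27 by the inductive hypothesis, and 27 is divisible by 27. Hence 27 | h(p+1).
Hence, by induction on N, the claim holds for every N ≥ 0.
Therefore the largest such d is 27.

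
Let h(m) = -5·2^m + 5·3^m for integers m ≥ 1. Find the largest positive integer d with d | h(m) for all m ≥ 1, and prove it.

d = 5

Computing the first values: h(1) = 5 and h(2) = 25; gcd(5, 25) = 5, so d ≤ 5.
We prove 5 | -5·2^m + 5·3^m for all m ≥ 1 by induction on m.
When m = 1: h(1) = 5 = 5·(1), so 5 | h(1).
Inductive step: assume the claim holds for m = r, i.e. 5 | h(r). Then
h(r+1) − 3·h(r) = (-5·2^(r+1) + 5·3^(r+1)) − 3·(-5·2^r + 5·3^r) = (-5)·2^r·(2 − 3) = (5)·2^r. Since 5 | h(r) by the inductive hypothesis, 5 | 3·h(r); and 5 | 5 since 5 = 5·1. Therefore 5 | h(r+1).
By the principle of mathematical induction, the result holds for all m ≥ 1.
Therefore the largest such d is 5.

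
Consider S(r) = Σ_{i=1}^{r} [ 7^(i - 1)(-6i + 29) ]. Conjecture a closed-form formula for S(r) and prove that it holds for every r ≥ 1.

S(r) = 7^r(-r + 5) - 5

We claim S(r) = 7^r(-r + 5) - 5 for all r ≥ 1.
Base case (r = 1): S(1) = 23, and the closed form gives 23. They agree.
Suppose the result is true for r = i, so S(i) = 7^i(-i + 5) - 5.
Then S(i+1) = S(i) + (7^i(-6i + 23)) = (7^i(-i + 5) - 5) + (7^i(-6i + 23)).
Simplifying, S(i+1) = -7·7^i·i + 28·7^i - 5 = 7^(i+1)(-(i+1) + 5) - 5,
which is the closed form with r = i+1.
By the principle of mathematical induction, the result holds for all r ≥ 1.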